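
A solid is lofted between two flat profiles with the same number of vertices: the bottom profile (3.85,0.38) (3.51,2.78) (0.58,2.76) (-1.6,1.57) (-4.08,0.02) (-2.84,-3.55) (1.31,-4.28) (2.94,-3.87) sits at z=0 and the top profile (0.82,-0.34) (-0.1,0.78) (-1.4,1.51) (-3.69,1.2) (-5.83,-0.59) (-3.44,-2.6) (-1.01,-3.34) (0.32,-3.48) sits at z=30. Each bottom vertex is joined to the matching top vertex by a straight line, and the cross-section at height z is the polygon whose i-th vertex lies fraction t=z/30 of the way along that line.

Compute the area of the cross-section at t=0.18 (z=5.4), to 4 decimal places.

Area at t=0.18: 37.8861

Cross-section at t=0.18: each vertex is (1-t)·p0[i] + t·p1[i].
  v1: (1-0.18)·(3.85,0.38) + 0.18·(0.82,-0.34) = (3.3046,0.2504)
  v2: (1-0.18)·(3.51,2.78) + 0.18·(-0.1,0.78) = (2.8602,2.4200)
  v3: (1-0.18)·(0.58,2.76) + 0.18·(-1.4,1.51) = (0.2236,2.5350)
  v4: (1-0.18)·(-1.6,1.57) + 0.18·(-3.69,1.2) = (-1.9762,1.5034)
  v5: (1-0.18)·(-4.08,0.02) + 0.18·(-5.83,-0.59) = (-4.3950,-0.0898)
  v6: (1-0.18)·(-2.84,-3.55) + 0.18·(-3.44,-2.6) = (-2.9480,-3.3790)
  v7: (1-0.18)·(1.31,-4.28) + 0.18·(-1.01,-3.34) = (0.8924,-4.1108)
  v8: (1-0.18)·(2.94,-3.87) + 0.18·(0.32,-3.48) = (2.4684,-3.7998)
Shoelace sum Σ(x_i·y_{i+1} − x_{i+1}·y_i):
  i=1: 3.3046·2.4200 − 2.8602·0.2504 = +7.2809 (running +7.2809)
  i=2: 2.8602·2.5350 − 0.2236·2.4200 = +6.7095 (running +13.9904)
  i=3: 0.2236·1.5034 − -1.9762·2.5350 = +5.3458 (running +19.3363)
  i=4: -1.9762·-0.0898 − -4.3950·1.5034 = +6.7849 (running +26.1212)
  i=5: -4.3950·-3.3790 − -2.9480·-0.0898 = +14.5860 (running +40.7071)
  i=6: -2.9480·-4.1108 − 0.8924·-3.3790 = +15.1341 (running +55.8412)
  i=7: 0.8924·-3.7998 − 2.4684·-4.1108 = +6.7562 (running +62.5974)
  i=8: 2.4684·0.2504 − 3.3046·-3.7998 = +13.1749 (running +75.7723)
Area = |Σ|/2 = |75.7723|/2 = 37.8861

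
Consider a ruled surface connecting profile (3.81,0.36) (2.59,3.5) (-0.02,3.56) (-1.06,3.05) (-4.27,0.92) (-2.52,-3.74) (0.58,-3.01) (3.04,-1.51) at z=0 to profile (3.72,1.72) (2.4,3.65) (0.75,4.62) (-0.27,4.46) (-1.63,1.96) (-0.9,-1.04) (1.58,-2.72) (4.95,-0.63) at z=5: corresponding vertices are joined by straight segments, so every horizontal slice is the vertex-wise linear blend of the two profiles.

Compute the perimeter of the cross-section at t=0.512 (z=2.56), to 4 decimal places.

Perimeter at t=0.512: 21.7258

Cross-section at t=0.512: each vertex is (1-t)·p0[i] + t·p1[i].
  v1: (1-0.512)·(3.81,0.36) + 0.512·(3.72,1.72) = (3.7639,1.0563)
  v2: (1-0.512)·(2.59,3.5) + 0.512·(2.4,3.65) = (2.4927,3.5768)
  v3: (1-0.512)·(-0.02,3.56) + 0.512·(0.75,4.62) = (0.3742,4.1027)
  v4: (1-0.512)·(-1.06,3.05) + 0.512·(-0.27,4.46) = (-0.6555,3.7719)
  v5: (1-0.512)·(-4.27,0.92) + 0.512·(-1.63,1.96) = (-2.9183,1.4525)
  v6: (1-0.512)·(-2.52,-3.74) + 0.512·(-0.9,-1.04) = (-1.6906,-2.3576)
  v7: (1-0.512)·(0.58,-3.01) + 0.512·(1.58,-2.72) = (1.0920,-2.8615)
  v8: (1-0.512)·(3.04,-1.51) + 0.512·(4.95,-0.63) = (4.0179,-1.0594)
Perimeter = Σ |v_{i+1} − v_i|:
  edge 1→2: √(-1.2712² + 2.5205²) = 2.8229 (running 2.8229)
  edge 2→3: √(-2.1185² + 0.5259²) = 2.1828 (running 5.0057)
  edge 3→4: √(-1.0298² + -0.3308²) = 1.0816 (running 6.0873)
  edge 4→5: √(-2.2628² + -2.3194²) = 3.2404 (running 9.3277)
  edge 5→6: √(1.2278² + -3.8101²) = 4.0030 (running 13.3307)
  edge 6→7: √(2.7826² + -0.5039²) = 2.8278 (running 16.1585)
  edge 7→8: √(2.9259² + 1.8021²) = 3.4363 (running 19.5948)
  edge 8→1: √(-0.2540² + 2.1158²) = 2.1310 (running 21.7258)
Perimeter = 21.7258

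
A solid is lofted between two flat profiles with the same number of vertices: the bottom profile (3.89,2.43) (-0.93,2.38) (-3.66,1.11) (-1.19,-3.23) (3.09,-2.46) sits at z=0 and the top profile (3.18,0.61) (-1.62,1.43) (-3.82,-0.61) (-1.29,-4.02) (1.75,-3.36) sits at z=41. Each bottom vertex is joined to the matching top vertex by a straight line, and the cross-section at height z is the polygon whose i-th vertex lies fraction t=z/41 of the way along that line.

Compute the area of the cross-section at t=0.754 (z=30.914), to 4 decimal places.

Cross-section at t=0.754: each vertex is (1-t)·p0[i] + t·p1[i].
  v1: (1-0.754)·(3.89,2.43) + 0.754·(3.18,0.61) = (3.3547,1.0577)
  v2: (1-0.754)·(-0.93,2.38) + 0.754·(-1.62,1.43) = (-1.4503,1.6637)
  v3: (1-0.754)·(-3.66,1.11) + 0.754·(-3.82,-0.61) = (-3.7806,-0.1869)
  v4: (1-0.754)·(-1.19,-3.23) + 0.754·(-1.29,-4.02) = (-1.2654,-3.8257)
  v5: (1-0.754)·(3.09,-2.46) + 0.754·(1.75,-3.36) = (2.0796,-3.1386)
Shoelace sum Σ(x_i·y_{i+1} − x_{i+1}·y_i):
  i=1: 3.3547·1.6637 − -1.4503·1.0577 = +7.1151 (running +7.1151)
  i=2: -1.4503·-0.1869 − -3.7806·1.6637 = +6.5609 (running +13.6760)
  i=3: -3.7806·-3.8257 − -1.2654·-0.1869 = +14.2270 (running +27.9030)
  i=4: -1.2654·-3.1386 − 2.0796·-3.8257 = +11.9276 (running +39.8305)
  i=5: 2.0796·1.0577 − 3.3547·-3.1386 = +12.7286 (running +52.5592)
Area = |Σ|/2 = |52.5592|/2 = 26.2796

Area at t=0.754: 26.2796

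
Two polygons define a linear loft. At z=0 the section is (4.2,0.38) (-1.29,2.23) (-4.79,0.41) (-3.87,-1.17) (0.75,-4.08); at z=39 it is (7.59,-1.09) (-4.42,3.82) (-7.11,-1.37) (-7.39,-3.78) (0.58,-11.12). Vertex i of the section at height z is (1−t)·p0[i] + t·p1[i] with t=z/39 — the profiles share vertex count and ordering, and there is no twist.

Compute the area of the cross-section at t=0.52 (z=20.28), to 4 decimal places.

Area at t=0.52: 70.4274

Cross-section at t=0.52: each vertex is (1-t)·p0[i] + t·p1[i].
  v1: (1-0.52)·(4.2,0.38) + 0.52·(7.59,-1.09) = (5.9628,-0.3844)
  v2: (1-0.52)·(-1.29,2.23) + 0.52·(-4.42,3.82) = (-2.9176,3.0568)
  v3: (1-0.52)·(-4.79,0.41) + 0.52·(-7.11,-1.37) = (-5.9964,-0.5156)
  v4: (1-0.52)·(-3.87,-1.17) + 0.52·(-7.39,-3.78) = (-5.7004,-2.5272)
  v5: (1-0.52)·(0.75,-4.08) + 0.52·(0.58,-11.12) = (0.6616,-7.7408)
Shoelace sum Σ(x_i·y_{i+1} − x_{i+1}·y_i):
  i=1: 5.9628·3.0568 − -2.9176·-0.3844 = +17.1056 (running +17.1056)
  i=2: -2.9176·-0.5156 − -5.9964·3.0568 = +19.8341 (running +36.9397)
  i=3: -5.9964·-2.5272 − -5.7004·-0.5156 = +12.2150 (running +49.1546)
  i=4: -5.7004·-7.7408 − 0.6616·-2.5272 = +45.7977 (running +94.9523)
  i=5: 0.6616·-0.3844 − 5.9628·-7.7408 = +45.9025 (running +140.8548)
Area = |Σ|/2 = |140.8548|/2 = 70.4274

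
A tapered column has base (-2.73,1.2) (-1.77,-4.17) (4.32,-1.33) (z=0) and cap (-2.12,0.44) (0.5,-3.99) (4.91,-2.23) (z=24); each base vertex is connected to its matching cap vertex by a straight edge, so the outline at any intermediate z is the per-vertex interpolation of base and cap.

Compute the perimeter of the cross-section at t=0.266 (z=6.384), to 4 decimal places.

Perimeter at t=0.266: 18.9999

Cross-section at t=0.266: each vertex is (1-t)·p0[i] + t·p1[i].
  v1: (1-0.266)·(-2.73,1.2) + 0.266·(-2.12,0.44) = (-2.5677,0.9978)
  v2: (1-0.266)·(-1.77,-4.17) + 0.266·(0.5,-3.99) = (-1.1662,-4.1221)
  v3: (1-0.266)·(4.32,-1.33) + 0.266·(4.91,-2.23) = (4.4769,-1.5694)
Perimeter = Σ |v_{i+1} − v_i|:
  edge 1→2: √(1.4016² + -5.1200²) = 5.3083 (running 5.3083)
  edge 2→3: √(5.6431² + 2.5527²) = 6.1936 (running 11.5020)
  edge 3→1: √(-7.0447² + 2.5672²) = 7.4979 (running 18.9999)
Perimeter = 18.9999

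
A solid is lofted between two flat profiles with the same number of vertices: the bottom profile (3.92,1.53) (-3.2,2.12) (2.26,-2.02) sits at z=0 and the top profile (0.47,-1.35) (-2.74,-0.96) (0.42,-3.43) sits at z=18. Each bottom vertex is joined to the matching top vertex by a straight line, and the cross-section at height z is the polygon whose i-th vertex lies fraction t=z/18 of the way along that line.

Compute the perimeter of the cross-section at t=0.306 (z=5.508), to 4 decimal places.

Cross-section at t=0.306: each vertex is (1-t)·p0[i] + t·p1[i].
  v1: (1-0.306)·(3.92,1.53) + 0.306·(0.47,-1.35) = (2.8643,0.6487)
  v2: (1-0.306)·(-3.2,2.12) + 0.306·(-2.74,-0.96) = (-3.0592,1.1775)
  v3: (1-0.306)·(2.26,-2.02) + 0.306·(0.42,-3.43) = (1.6970,-2.4515)
Perimeter = Σ |v_{i+1} − v_i|:
  edge 1→2: √(-5.9235² + 0.5288²) = 5.9471 (running 5.9471)
  edge 2→3: √(4.7562² + -3.6290²) = 5.9826 (running 11.9296)
  edge 3→1: √(1.1673² + 3.1002²) = 3.3127 (running 15.2423)
Perimeter = 15.2423

Perimeter at t=0.306: 15.2423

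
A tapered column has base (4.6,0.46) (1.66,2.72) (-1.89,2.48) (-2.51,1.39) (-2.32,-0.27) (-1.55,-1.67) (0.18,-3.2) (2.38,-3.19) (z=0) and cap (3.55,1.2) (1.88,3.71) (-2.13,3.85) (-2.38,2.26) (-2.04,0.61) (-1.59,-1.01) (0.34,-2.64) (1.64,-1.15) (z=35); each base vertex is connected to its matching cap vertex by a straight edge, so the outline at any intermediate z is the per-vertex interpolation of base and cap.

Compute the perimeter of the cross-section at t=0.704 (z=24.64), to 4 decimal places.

Perimeter at t=0.704: 19.6059

Cross-section at t=0.704: each vertex is (1-t)·p0[i] + t·p1[i].
  v1: (1-0.704)·(4.6,0.46) + 0.704·(3.55,1.2) = (3.8608,0.9810)
  v2: (1-0.704)·(1.66,2.72) + 0.704·(1.88,3.71) = (1.8149,3.4170)
  v3: (1-0.704)·(-1.89,2.48) + 0.704·(-2.13,3.85) = (-2.0590,3.4445)
  v4: (1-0.704)·(-2.51,1.39) + 0.704·(-2.38,2.26) = (-2.4185,2.0025)
  v5: (1-0.704)·(-2.32,-0.27) + 0.704·(-2.04,0.61) = (-2.1229,0.3495)
  v6: (1-0.704)·(-1.55,-1.67) + 0.704·(-1.59,-1.01) = (-1.5782,-1.2054)
  v7: (1-0.704)·(0.18,-3.2) + 0.704·(0.34,-2.64) = (0.2926,-2.8058)
  v8: (1-0.704)·(2.38,-3.19) + 0.704·(1.64,-1.15) = (1.8590,-1.7538)
Perimeter = Σ |v_{i+1} − v_i|:
  edge 1→2: √(-2.0459² + 2.4360²) = 3.1812 (running 3.1812)
  edge 2→3: √(-3.8738² + 0.0275²) = 3.8739 (running 7.0551)
  edge 3→4: √(-0.3595² + -1.4420²) = 1.4861 (running 8.5413)
  edge 4→5: √(0.2956² + -1.6530²) = 1.6792 (running 10.2204)
  edge 5→6: √(0.5447² + -1.5549²) = 1.6475 (running 11.8680)
  edge 6→7: √(1.8708² + -1.6004²) = 2.4619 (running 14.3299)
  edge 7→8: √(1.5664² + 1.0519²) = 1.8868 (running 16.2168)
  edge 8→1: √(2.0018² + 2.7348²) = 3.3891 (running 19.6059)
Perimeter = 19.6059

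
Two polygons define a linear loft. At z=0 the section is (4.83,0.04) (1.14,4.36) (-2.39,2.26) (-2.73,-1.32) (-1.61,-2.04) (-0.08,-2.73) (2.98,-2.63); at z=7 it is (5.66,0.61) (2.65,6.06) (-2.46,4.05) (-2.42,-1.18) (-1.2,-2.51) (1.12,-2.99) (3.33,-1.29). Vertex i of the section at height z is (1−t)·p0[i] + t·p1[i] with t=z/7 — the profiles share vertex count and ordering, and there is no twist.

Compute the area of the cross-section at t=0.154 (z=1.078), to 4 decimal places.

Cross-section at t=0.154: each vertex is (1-t)·p0[i] + t·p1[i].
  v1: (1-0.154)·(4.83,0.04) + 0.154·(5.66,0.61) = (4.9578,0.1278)
  v2: (1-0.154)·(1.14,4.36) + 0.154·(2.65,6.06) = (1.3725,4.6218)
  v3: (1-0.154)·(-2.39,2.26) + 0.154·(-2.46,4.05) = (-2.4008,2.5357)
  v4: (1-0.154)·(-2.73,-1.32) + 0.154·(-2.42,-1.18) = (-2.6823,-1.2984)
  v5: (1-0.154)·(-1.61,-2.04) + 0.154·(-1.2,-2.51) = (-1.5469,-2.1124)
  v6: (1-0.154)·(-0.08,-2.73) + 0.154·(1.12,-2.99) = (0.1048,-2.7700)
  v7: (1-0.154)·(2.98,-2.63) + 0.154·(3.33,-1.29) = (3.0339,-2.4236)
Shoelace sum Σ(x_i·y_{i+1} − x_{i+1}·y_i):
  i=1: 4.9578·4.6218 − 1.3725·0.1278 = +22.7387 (running +22.7387)
  i=2: 1.3725·2.5357 − -2.4008·4.6218 = +14.5762 (running +37.3149)
  i=3: -2.4008·-1.2984 − -2.6823·2.5357 = +9.9186 (running +47.2335)
  i=4: -2.6823·-2.1124 − -1.5469·-1.2984 = +3.6574 (running +50.8909)
  i=5: -1.5469·-2.7700 − 0.1048·-2.1124 = +4.5062 (running +55.3971)
  i=6: 0.1048·-2.4236 − 3.0339·-2.7700 = +8.1500 (running +63.5472)
  i=7: 3.0339·0.1278 − 4.9578·-2.4236 = +12.4036 (running +75.9508)
Area = |Σ|/2 = |75.9508|/2 = 37.9754

Area at t=0.154: 37.9754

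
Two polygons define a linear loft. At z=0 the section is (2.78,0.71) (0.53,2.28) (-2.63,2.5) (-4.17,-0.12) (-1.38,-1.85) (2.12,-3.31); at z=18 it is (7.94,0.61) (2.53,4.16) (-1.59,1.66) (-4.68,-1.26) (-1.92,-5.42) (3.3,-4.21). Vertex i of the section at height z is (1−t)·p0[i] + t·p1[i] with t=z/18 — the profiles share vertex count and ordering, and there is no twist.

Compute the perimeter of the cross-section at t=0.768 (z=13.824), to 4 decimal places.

Perimeter at t=0.768: 29.2103

Cross-section at t=0.768: each vertex is (1-t)·p0[i] + t·p1[i].
  v1: (1-0.768)·(2.78,0.71) + 0.768·(7.94,0.61) = (6.7429,0.6332)
  v2: (1-0.768)·(0.53,2.28) + 0.768·(2.53,4.16) = (2.0660,3.7238)
  v3: (1-0.768)·(-2.63,2.5) + 0.768·(-1.59,1.66) = (-1.8313,1.8549)
  v4: (1-0.768)·(-4.17,-0.12) + 0.768·(-4.68,-1.26) = (-4.5617,-0.9955)
  v5: (1-0.768)·(-1.38,-1.85) + 0.768·(-1.92,-5.42) = (-1.7947,-4.5918)
  v6: (1-0.768)·(2.12,-3.31) + 0.768·(3.3,-4.21) = (3.0262,-4.0012)
Perimeter = Σ |v_{i+1} − v_i|:
  edge 1→2: √(-4.6769² + 3.0906²) = 5.6058 (running 5.6058)
  edge 2→3: √(-3.8973² + -1.8690²) = 4.3222 (running 9.9281)
  edge 3→4: √(-2.7304² + -2.8504²) = 3.9471 (running 13.8752)
  edge 4→5: √(2.7670² + -3.5962²) = 4.5375 (running 18.4127)
  edge 5→6: √(4.8210² + 0.5906²) = 4.8570 (running 23.2697)
  edge 6→1: √(3.7166² + 4.6344²) = 5.9406 (running 29.2103)
Perimeter = 29.2103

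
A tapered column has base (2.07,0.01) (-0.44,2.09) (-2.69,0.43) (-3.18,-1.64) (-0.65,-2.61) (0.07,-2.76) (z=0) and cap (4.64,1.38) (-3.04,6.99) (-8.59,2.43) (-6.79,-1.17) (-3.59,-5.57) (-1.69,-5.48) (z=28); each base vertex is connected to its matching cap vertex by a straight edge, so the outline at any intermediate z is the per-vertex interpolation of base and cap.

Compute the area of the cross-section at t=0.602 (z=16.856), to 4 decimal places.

Cross-section at t=0.602: each vertex is (1-t)·p0[i] + t·p1[i].
  v1: (1-0.602)·(2.07,0.01) + 0.602·(4.64,1.38) = (3.6171,0.8347)
  v2: (1-0.602)·(-0.44,2.09) + 0.602·(-3.04,6.99) = (-2.0052,5.0398)
  v3: (1-0.602)·(-2.69,0.43) + 0.602·(-8.59,2.43) = (-6.2418,1.6340)
  v4: (1-0.602)·(-3.18,-1.64) + 0.602·(-6.79,-1.17) = (-5.3532,-1.3571)
  v5: (1-0.602)·(-0.65,-2.61) + 0.602·(-3.59,-5.57) = (-2.4199,-4.3919)
  v6: (1-0.602)·(0.07,-2.76) + 0.602·(-1.69,-5.48) = (-0.9895,-4.3974)
Shoelace sum Σ(x_i·y_{i+1} − x_{i+1}·y_i):
  i=1: 3.6171·5.0398 − -2.0052·0.8347 = +19.9035 (running +19.9035)
  i=2: -2.0052·1.6340 − -6.2418·5.0398 = +28.1809 (running +48.0844)
  i=3: -6.2418·-1.3571 − -5.3532·1.6340 = +17.2177 (running +65.3021)
  i=4: -5.3532·-4.3919 − -2.4199·-1.3571 = +20.2270 (running +85.5291)
  i=5: -2.4199·-4.3974 − -0.9895·-4.3919 = +6.2954 (running +91.8244)
  i=6: -0.9895·0.8347 − 3.6171·-4.3974 = +15.0802 (running +106.9046)
Area = |Σ|/2 = |106.9046|/2 = 53.4523

Area at t=0.602: 53.4523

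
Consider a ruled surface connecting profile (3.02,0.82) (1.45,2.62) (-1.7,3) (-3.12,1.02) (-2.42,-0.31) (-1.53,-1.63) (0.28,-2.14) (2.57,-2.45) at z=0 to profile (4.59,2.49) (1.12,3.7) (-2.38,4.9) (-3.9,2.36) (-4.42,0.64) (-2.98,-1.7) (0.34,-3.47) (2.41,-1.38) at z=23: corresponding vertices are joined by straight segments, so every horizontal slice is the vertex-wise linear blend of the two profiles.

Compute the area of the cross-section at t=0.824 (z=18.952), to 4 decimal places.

Area at t=0.824: 41.0626

Cross-section at t=0.824: each vertex is (1-t)·p0[i] + t·p1[i].
  v1: (1-0.824)·(3.02,0.82) + 0.824·(4.59,2.49) = (4.3137,2.1961)
  v2: (1-0.824)·(1.45,2.62) + 0.824·(1.12,3.7) = (1.1781,3.5099)
  v3: (1-0.824)·(-1.7,3) + 0.824·(-2.38,4.9) = (-2.2603,4.5656)
  v4: (1-0.824)·(-3.12,1.02) + 0.824·(-3.9,2.36) = (-3.7627,2.1242)
  v5: (1-0.824)·(-2.42,-0.31) + 0.824·(-4.42,0.64) = (-4.0680,0.4728)
  v6: (1-0.824)·(-1.53,-1.63) + 0.824·(-2.98,-1.7) = (-2.7248,-1.6877)
  v7: (1-0.824)·(0.28,-2.14) + 0.824·(0.34,-3.47) = (0.3294,-3.2359)
  v8: (1-0.824)·(2.57,-2.45) + 0.824·(2.41,-1.38) = (2.4382,-1.5683)
Shoelace sum Σ(x_i·y_{i+1} − x_{i+1}·y_i):
  i=1: 4.3137·3.5099 − 1.1781·2.1961 = +12.5535 (running +12.5535)
  i=2: 1.1781·4.5656 − -2.2603·3.5099 = +13.3122 (running +25.8657)
  i=3: -2.2603·2.1242 − -3.7627·4.5656 = +12.3778 (running +38.2435)
  i=4: -3.7627·0.4728 − -4.0680·2.1242 = +6.8621 (running +45.1056)
  i=5: -4.0680·-1.6877 − -2.7248·0.4728 = +8.1538 (running +53.2593)
  i=6: -2.7248·-3.2359 − 0.3294·-1.6877 = +9.3732 (running +62.6326)
  i=7: 0.3294·-1.5683 − 2.4382·-3.2359 = +7.3730 (running +70.0056)
  i=8: 2.4382·2.1961 − 4.3137·-1.5683 = +12.1196 (running +82.1252)
Area = |Σ|/2 = |82.1252|/2 = 41.0626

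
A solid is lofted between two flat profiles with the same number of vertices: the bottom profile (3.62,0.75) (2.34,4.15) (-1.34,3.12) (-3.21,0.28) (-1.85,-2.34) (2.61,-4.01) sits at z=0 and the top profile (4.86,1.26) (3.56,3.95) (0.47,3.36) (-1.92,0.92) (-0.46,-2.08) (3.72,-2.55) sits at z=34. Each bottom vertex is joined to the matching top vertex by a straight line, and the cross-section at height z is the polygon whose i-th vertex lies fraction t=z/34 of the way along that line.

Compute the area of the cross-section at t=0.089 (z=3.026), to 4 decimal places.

Cross-section at t=0.089: each vertex is (1-t)·p0[i] + t·p1[i].
  v1: (1-0.089)·(3.62,0.75) + 0.089·(4.86,1.26) = (3.7304,0.7954)
  v2: (1-0.089)·(2.34,4.15) + 0.089·(3.56,3.95) = (2.4486,4.1322)
  v3: (1-0.089)·(-1.34,3.12) + 0.089·(0.47,3.36) = (-1.1789,3.1414)
  v4: (1-0.089)·(-3.21,0.28) + 0.089·(-1.92,0.92) = (-3.0952,0.3370)
  v5: (1-0.089)·(-1.85,-2.34) + 0.089·(-0.46,-2.08) = (-1.7263,-2.3169)
  v6: (1-0.089)·(2.61,-4.01) + 0.089·(3.72,-2.55) = (2.7088,-3.8801)
Shoelace sum Σ(x_i·y_{i+1} − x_{i+1}·y_i):
  i=1: 3.7304·4.1322 − 2.4486·0.7954 = +13.4670 (running +13.4670)
  i=2: 2.4486·3.1414 − -1.1789·4.1322 = +12.5634 (running +26.0304)
  i=3: -1.1789·0.3370 − -3.0952·3.1414 = +9.3259 (running +35.3562)
  i=4: -3.0952·-2.3169 − -1.7263·0.3370 = +7.7528 (running +43.1091)
  i=5: -1.7263·-3.8801 − 2.7088·-2.3169 = +12.9740 (running +56.0830)
  i=6: 2.7088·0.7954 − 3.7304·-3.8801 = +16.6286 (running +72.7116)
Area = |Σ|/2 = |72.7116|/2 = 36.3558

Area at t=0.089: 36.3558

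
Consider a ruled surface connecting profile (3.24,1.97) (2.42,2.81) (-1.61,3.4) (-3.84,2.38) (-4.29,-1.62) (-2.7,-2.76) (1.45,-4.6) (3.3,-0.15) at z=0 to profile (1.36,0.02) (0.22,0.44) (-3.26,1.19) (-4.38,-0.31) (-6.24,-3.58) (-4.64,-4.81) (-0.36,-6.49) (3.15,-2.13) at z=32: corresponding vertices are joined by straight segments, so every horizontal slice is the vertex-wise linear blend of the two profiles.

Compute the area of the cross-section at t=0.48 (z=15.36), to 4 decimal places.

Area at t=0.48: 44.1783

Cross-section at t=0.48: each vertex is (1-t)·p0[i] + t·p1[i].
  v1: (1-0.48)·(3.24,1.97) + 0.48·(1.36,0.02) = (2.3376,1.0340)
  v2: (1-0.48)·(2.42,2.81) + 0.48·(0.22,0.44) = (1.3640,1.6724)
  v3: (1-0.48)·(-1.61,3.4) + 0.48·(-3.26,1.19) = (-2.4020,2.3392)
  v4: (1-0.48)·(-3.84,2.38) + 0.48·(-4.38,-0.31) = (-4.0992,1.0888)
  v5: (1-0.48)·(-4.29,-1.62) + 0.48·(-6.24,-3.58) = (-5.2260,-2.5608)
  v6: (1-0.48)·(-2.7,-2.76) + 0.48·(-4.64,-4.81) = (-3.6312,-3.7440)
  v7: (1-0.48)·(1.45,-4.6) + 0.48·(-0.36,-6.49) = (0.5812,-5.5072)
  v8: (1-0.48)·(3.3,-0.15) + 0.48·(3.15,-2.13) = (3.2280,-1.1004)
Shoelace sum Σ(x_i·y_{i+1} − x_{i+1}·y_i):
  i=1: 2.3376·1.6724 − 1.3640·1.0340 = +2.4990 (running +2.4990)
  i=2: 1.3640·2.3392 − -2.4020·1.6724 = +7.2078 (running +9.7068)
  i=3: -2.4020·1.0888 − -4.0992·2.3392 = +6.9736 (running +16.6804)
  i=4: -4.0992·-2.5608 − -5.2260·1.0888 = +16.1873 (running +32.8677)
  i=5: -5.2260·-3.7440 − -3.6312·-2.5608 = +10.2674 (running +43.1350)
  i=6: -3.6312·-5.5072 − 0.5812·-3.7440 = +22.1738 (running +65.3088)
  i=7: 0.5812·-1.1004 − 3.2280·-5.5072 = +17.1377 (running +82.4465)
  i=8: 3.2280·1.0340 − 2.3376·-1.1004 = +5.9100 (running +88.3565)
Area = |Σ|/2 = |88.3565|/2 = 44.1783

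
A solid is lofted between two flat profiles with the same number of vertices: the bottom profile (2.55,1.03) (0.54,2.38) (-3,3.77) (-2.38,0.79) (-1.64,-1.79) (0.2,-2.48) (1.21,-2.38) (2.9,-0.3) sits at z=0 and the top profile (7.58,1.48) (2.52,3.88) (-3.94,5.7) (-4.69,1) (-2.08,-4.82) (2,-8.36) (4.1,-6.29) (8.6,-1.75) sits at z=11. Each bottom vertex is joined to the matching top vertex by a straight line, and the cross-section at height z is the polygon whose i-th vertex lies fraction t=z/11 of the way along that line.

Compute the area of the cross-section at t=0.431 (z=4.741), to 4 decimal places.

Area at t=0.431: 52.4275

Cross-section at t=0.431: each vertex is (1-t)·p0[i] + t·p1[i].
  v1: (1-0.431)·(2.55,1.03) + 0.431·(7.58,1.48) = (4.7179,1.2239)
  v2: (1-0.431)·(0.54,2.38) + 0.431·(2.52,3.88) = (1.3934,3.0265)
  v3: (1-0.431)·(-3,3.77) + 0.431·(-3.94,5.7) = (-3.4051,4.6018)
  v4: (1-0.431)·(-2.38,0.79) + 0.431·(-4.69,1) = (-3.3756,0.8805)
  v5: (1-0.431)·(-1.64,-1.79) + 0.431·(-2.08,-4.82) = (-1.8296,-3.0959)
  v6: (1-0.431)·(0.2,-2.48) + 0.431·(2,-8.36) = (0.9758,-5.0143)
  v7: (1-0.431)·(1.21,-2.38) + 0.431·(4.1,-6.29) = (2.4556,-4.0652)
  v8: (1-0.431)·(2.9,-0.3) + 0.431·(8.6,-1.75) = (5.3567,-0.9249)
Shoelace sum Σ(x_i·y_{i+1} − x_{i+1}·y_i):
  i=1: 4.7179·3.0265 − 1.3934·1.2239 = +12.5734 (running +12.5734)
  i=2: 1.3934·4.6018 − -3.4051·3.0265 = +16.7178 (running +29.2911)
  i=3: -3.4051·0.8805 − -3.3756·4.6018 = +12.5357 (running +41.8269)
  i=4: -3.3756·-3.0959 − -1.8296·0.8805 = +12.0617 (running +53.8885)
  i=5: -1.8296·-5.0143 − 0.9758·-3.0959 = +12.1953 (running +66.0839)
  i=6: 0.9758·-4.0652 − 2.4556·-5.0143 = +8.3462 (running +74.4301)
  i=7: 2.4556·-0.9249 − 5.3567·-4.0652 = +19.5048 (running +93.9349)
  i=8: 5.3567·1.2239 − 4.7179·-0.9249 = +10.9202 (running +104.8550)
Area = |Σ|/2 = |104.8550|/2 = 52.4275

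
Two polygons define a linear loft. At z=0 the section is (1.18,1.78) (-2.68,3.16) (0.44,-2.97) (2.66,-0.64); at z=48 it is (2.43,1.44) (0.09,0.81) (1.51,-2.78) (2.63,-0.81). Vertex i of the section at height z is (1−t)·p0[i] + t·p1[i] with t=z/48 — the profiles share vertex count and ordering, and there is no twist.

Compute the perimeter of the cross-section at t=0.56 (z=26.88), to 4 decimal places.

Perimeter at t=0.56: 13.3144

Cross-section at t=0.56: each vertex is (1-t)·p0[i] + t·p1[i].
  v1: (1-0.56)·(1.18,1.78) + 0.56·(2.43,1.44) = (1.8800,1.5896)
  v2: (1-0.56)·(-2.68,3.16) + 0.56·(0.09,0.81) = (-1.1288,1.8440)
  v3: (1-0.56)·(0.44,-2.97) + 0.56·(1.51,-2.78) = (1.0392,-2.8636)
  v4: (1-0.56)·(2.66,-0.64) + 0.56·(2.63,-0.81) = (2.6432,-0.7352)
Perimeter = Σ |v_{i+1} − v_i|:
  edge 1→2: √(-3.0088² + 0.2544²) = 3.0195 (running 3.0195)
  edge 2→3: √(2.1680² + -4.7076²) = 5.1828 (running 8.2024)
  edge 3→4: √(1.6040² + 2.1284²) = 2.6651 (running 10.8675)
  edge 4→1: √(-0.7632² + 2.3248²) = 2.4469 (running 13.3144)
Perimeter = 13.3144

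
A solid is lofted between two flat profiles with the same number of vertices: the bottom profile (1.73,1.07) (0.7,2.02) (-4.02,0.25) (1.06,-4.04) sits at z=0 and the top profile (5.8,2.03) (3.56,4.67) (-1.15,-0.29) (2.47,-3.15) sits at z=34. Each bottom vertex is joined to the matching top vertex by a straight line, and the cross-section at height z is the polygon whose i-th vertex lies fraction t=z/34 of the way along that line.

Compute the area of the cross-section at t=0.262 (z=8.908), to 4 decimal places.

Area at t=0.262: 19.7613

Cross-section at t=0.262: each vertex is (1-t)·p0[i] + t·p1[i].
  v1: (1-0.262)·(1.73,1.07) + 0.262·(5.8,2.03) = (2.7963,1.3215)
  v2: (1-0.262)·(0.7,2.02) + 0.262·(3.56,4.67) = (1.4493,2.7143)
  v3: (1-0.262)·(-4.02,0.25) + 0.262·(-1.15,-0.29) = (-3.2681,0.1085)
  v4: (1-0.262)·(1.06,-4.04) + 0.262·(2.47,-3.15) = (1.4294,-3.8068)
Shoelace sum Σ(x_i·y_{i+1} − x_{i+1}·y_i):
  i=1: 2.7963·2.7143 − 1.4493·1.3215 = +5.6748 (running +5.6748)
  i=2: 1.4493·0.1085 − -3.2681·2.7143 = +9.0278 (running +14.7026)
  i=3: -3.2681·-3.8068 − 1.4294·0.1085 = +12.2858 (running +26.9884)
  i=4: 1.4294·1.3215 − 2.7963·-3.8068 = +12.5342 (running +39.5225)
Area = |Σ|/2 = |39.5225|/2 = 19.7613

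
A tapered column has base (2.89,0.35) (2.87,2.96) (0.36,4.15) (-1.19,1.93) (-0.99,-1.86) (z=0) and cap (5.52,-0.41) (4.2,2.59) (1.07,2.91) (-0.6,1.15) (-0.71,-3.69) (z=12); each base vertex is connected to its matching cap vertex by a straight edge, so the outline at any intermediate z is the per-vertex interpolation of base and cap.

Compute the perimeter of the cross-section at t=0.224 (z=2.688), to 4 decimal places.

Perimeter at t=0.224: 17.2535

Cross-section at t=0.224: each vertex is (1-t)·p0[i] + t·p1[i].
  v1: (1-0.224)·(2.89,0.35) + 0.224·(5.52,-0.41) = (3.4791,0.1798)
  v2: (1-0.224)·(2.87,2.96) + 0.224·(4.2,2.59) = (3.1679,2.8771)
  v3: (1-0.224)·(0.36,4.15) + 0.224·(1.07,2.91) = (0.5190,3.8722)
  v4: (1-0.224)·(-1.19,1.93) + 0.224·(-0.6,1.15) = (-1.0578,1.7553)
  v5: (1-0.224)·(-0.99,-1.86) + 0.224·(-0.71,-3.69) = (-0.9273,-2.2699)
Perimeter = Σ |v_{i+1} − v_i|:
  edge 1→2: √(-0.3112² + 2.6974²) = 2.7153 (running 2.7153)
  edge 2→3: √(-2.6489² + 0.9951²) = 2.8296 (running 5.5449)
  edge 3→4: √(-1.5769² + -2.1170²) = 2.6397 (running 8.1846)
  edge 4→5: √(0.1306² + -4.0252²) = 4.0273 (running 12.2119)
  edge 5→1: √(4.4064² + 2.4497²) = 5.0416 (running 17.2535)
Perimeter = 17.2535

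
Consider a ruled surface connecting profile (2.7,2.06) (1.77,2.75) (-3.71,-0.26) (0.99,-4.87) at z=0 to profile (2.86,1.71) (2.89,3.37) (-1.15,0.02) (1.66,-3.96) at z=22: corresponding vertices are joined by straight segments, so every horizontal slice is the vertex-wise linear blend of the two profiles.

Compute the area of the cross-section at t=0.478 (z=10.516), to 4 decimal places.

Cross-section at t=0.478: each vertex is (1-t)·p0[i] + t·p1[i].
  v1: (1-0.478)·(2.7,2.06) + 0.478·(2.86,1.71) = (2.7765,1.8927)
  v2: (1-0.478)·(1.77,2.75) + 0.478·(2.89,3.37) = (2.3054,3.0464)
  v3: (1-0.478)·(-3.71,-0.26) + 0.478·(-1.15,0.02) = (-2.4863,-0.1262)
  v4: (1-0.478)·(0.99,-4.87) + 0.478·(1.66,-3.96) = (1.3103,-4.4350)
Shoelace sum Σ(x_i·y_{i+1} − x_{i+1}·y_i):
  i=1: 2.7765·3.0464 − 2.3054·1.8927 = +4.0948 (running +4.0948)
  i=2: 2.3054·-0.1262 − -2.4863·3.0464 = +7.2834 (running +11.3782)
  i=3: -2.4863·-4.4350 − 1.3103·-0.1262 = +11.1922 (running +22.5704)
  i=4: 1.3103·1.8927 − 2.7765·-4.4350 = +14.7937 (running +37.3640)
Area = |Σ|/2 = |37.3640|/2 = 18.6820

Area at t=0.478: 18.6820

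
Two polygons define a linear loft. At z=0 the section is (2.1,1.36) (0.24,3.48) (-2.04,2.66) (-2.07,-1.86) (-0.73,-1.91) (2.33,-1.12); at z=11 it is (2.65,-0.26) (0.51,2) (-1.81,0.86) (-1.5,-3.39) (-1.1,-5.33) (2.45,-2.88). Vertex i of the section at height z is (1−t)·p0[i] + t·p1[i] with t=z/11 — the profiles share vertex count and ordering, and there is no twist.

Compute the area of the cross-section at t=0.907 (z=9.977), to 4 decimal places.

Cross-section at t=0.907: each vertex is (1-t)·p0[i] + t·p1[i].
  v1: (1-0.907)·(2.1,1.36) + 0.907·(2.65,-0.26) = (2.5989,-0.1093)
  v2: (1-0.907)·(0.24,3.48) + 0.907·(0.51,2) = (0.4849,2.1376)
  v3: (1-0.907)·(-2.04,2.66) + 0.907·(-1.81,0.86) = (-1.8314,1.0274)
  v4: (1-0.907)·(-2.07,-1.86) + 0.907·(-1.5,-3.39) = (-1.5530,-3.2477)
  v5: (1-0.907)·(-0.73,-1.91) + 0.907·(-1.1,-5.33) = (-1.0656,-5.0119)
  v6: (1-0.907)·(2.33,-1.12) + 0.907·(2.45,-2.88) = (2.4388,-2.7163)
Shoelace sum Σ(x_i·y_{i+1} − x_{i+1}·y_i):
  i=1: 2.5989·2.1376 − 0.4849·-0.1093 = +5.6084 (running +5.6084)
  i=2: 0.4849·1.0274 − -1.8314·2.1376 = +4.4130 (running +10.0215)
  i=3: -1.8314·-3.2477 − -1.5530·1.0274 = +7.5434 (running +17.5648)
  i=4: -1.5530·-5.0119 − -1.0656·-3.2477 = +4.3229 (running +21.8877)
  i=5: -1.0656·-2.7163 − 2.4388·-5.0119 = +15.1178 (running +37.0055)
  i=6: 2.4388·-0.1093 − 2.5989·-2.7163 = +6.7926 (running +43.7982)
Area = |Σ|/2 = |43.7982|/2 = 21.8991

Area at t=0.907: 21.8991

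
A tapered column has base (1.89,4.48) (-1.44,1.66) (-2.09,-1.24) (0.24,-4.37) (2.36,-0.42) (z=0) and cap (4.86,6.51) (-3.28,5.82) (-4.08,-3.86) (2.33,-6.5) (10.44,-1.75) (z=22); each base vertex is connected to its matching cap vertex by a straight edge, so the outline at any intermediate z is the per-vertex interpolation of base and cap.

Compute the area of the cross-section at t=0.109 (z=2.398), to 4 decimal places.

Area at t=0.109: 31.1182

Cross-section at t=0.109: each vertex is (1-t)·p0[i] + t·p1[i].
  v1: (1-0.109)·(1.89,4.48) + 0.109·(4.86,6.51) = (2.2137,4.7013)
  v2: (1-0.109)·(-1.44,1.66) + 0.109·(-3.28,5.82) = (-1.6406,2.1134)
  v3: (1-0.109)·(-2.09,-1.24) + 0.109·(-4.08,-3.86) = (-2.3069,-1.5256)
  v4: (1-0.109)·(0.24,-4.37) + 0.109·(2.33,-6.5) = (0.4678,-4.6022)
  v5: (1-0.109)·(2.36,-0.42) + 0.109·(10.44,-1.75) = (3.2407,-0.5650)
Shoelace sum Σ(x_i·y_{i+1} − x_{i+1}·y_i):
  i=1: 2.2137·2.1134 − -1.6406·4.7013 = +12.3913 (running +12.3913)
  i=2: -1.6406·-1.5256 − -2.3069·2.1134 = +7.3783 (running +19.7696)
  i=3: -2.3069·-4.6022 − 0.4678·-1.5256 = +11.3305 (running +31.1001)
  i=4: 0.4678·-0.5650 − 3.2407·-4.6022 = +14.6500 (running +45.7501)
  i=5: 3.2407·4.7013 − 2.2137·-0.5650 = +16.4862 (running +62.2363)
Area = |Σ|/2 = |62.2363|/2 = 31.1182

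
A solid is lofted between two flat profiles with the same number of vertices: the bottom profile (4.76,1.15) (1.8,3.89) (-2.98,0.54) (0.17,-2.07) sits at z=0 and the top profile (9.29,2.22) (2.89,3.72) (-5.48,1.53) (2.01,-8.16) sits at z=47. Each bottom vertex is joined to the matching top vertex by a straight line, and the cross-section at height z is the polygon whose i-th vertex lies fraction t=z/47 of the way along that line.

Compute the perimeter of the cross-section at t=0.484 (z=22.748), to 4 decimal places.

Cross-section at t=0.484: each vertex is (1-t)·p0[i] + t·p1[i].
  v1: (1-0.484)·(4.76,1.15) + 0.484·(9.29,2.22) = (6.9525,1.6679)
  v2: (1-0.484)·(1.8,3.89) + 0.484·(2.89,3.72) = (2.3276,3.8077)
  v3: (1-0.484)·(-2.98,0.54) + 0.484·(-5.48,1.53) = (-4.1900,1.0192)
  v4: (1-0.484)·(0.17,-2.07) + 0.484·(2.01,-8.16) = (1.0606,-5.0176)
Perimeter = Σ |v_{i+1} − v_i|:
  edge 1→2: √(-4.6250² + 2.1398²) = 5.0960 (running 5.0960)
  edge 2→3: √(-6.5176² + -2.7886²) = 7.0891 (running 12.1850)
  edge 3→4: √(5.2506² + -6.0367²) = 8.0006 (running 20.1857)
  edge 4→1: √(5.8920² + 6.6854²) = 8.9112 (running 29.0969)
Perimeter = 29.0969

Perimeter at t=0.484: 29.0969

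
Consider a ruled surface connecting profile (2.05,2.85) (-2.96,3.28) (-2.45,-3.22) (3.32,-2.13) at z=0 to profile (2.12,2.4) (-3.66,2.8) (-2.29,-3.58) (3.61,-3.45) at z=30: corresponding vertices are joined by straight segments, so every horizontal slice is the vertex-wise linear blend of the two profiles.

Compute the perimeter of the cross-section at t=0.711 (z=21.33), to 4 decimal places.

Perimeter at t=0.711: 23.7384

Cross-section at t=0.711: each vertex is (1-t)·p0[i] + t·p1[i].
  v1: (1-0.711)·(2.05,2.85) + 0.711·(2.12,2.4) = (2.0998,2.5301)
  v2: (1-0.711)·(-2.96,3.28) + 0.711·(-3.66,2.8) = (-3.4577,2.9387)
  v3: (1-0.711)·(-2.45,-3.22) + 0.711·(-2.29,-3.58) = (-2.3362,-3.4760)
  v4: (1-0.711)·(3.32,-2.13) + 0.711·(3.61,-3.45) = (3.5262,-3.0685)
Perimeter = Σ |v_{i+1} − v_i|:
  edge 1→2: √(-5.5575² + 0.4087²) = 5.5725 (running 5.5725)
  edge 2→3: √(1.1215² + -6.4147²) = 6.5120 (running 12.0844)
  edge 3→4: √(5.8624² + 0.4074²) = 5.8766 (running 17.9610)
  edge 4→1: √(-1.4264² + 5.5986²) = 5.7774 (running 23.7384)
Perimeter = 23.7384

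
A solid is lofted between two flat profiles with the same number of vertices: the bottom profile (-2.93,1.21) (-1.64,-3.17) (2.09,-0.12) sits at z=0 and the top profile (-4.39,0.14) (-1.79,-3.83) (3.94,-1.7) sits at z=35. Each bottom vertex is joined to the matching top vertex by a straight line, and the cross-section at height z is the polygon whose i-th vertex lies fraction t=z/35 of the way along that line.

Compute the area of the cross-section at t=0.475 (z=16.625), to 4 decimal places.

Cross-section at t=0.475: each vertex is (1-t)·p0[i] + t·p1[i].
  v1: (1-0.475)·(-2.93,1.21) + 0.475·(-4.39,0.14) = (-3.6235,0.7017)
  v2: (1-0.475)·(-1.64,-3.17) + 0.475·(-1.79,-3.83) = (-1.7112,-3.4835)
  v3: (1-0.475)·(2.09,-0.12) + 0.475·(3.94,-1.7) = (2.9688,-0.8705)
Shoelace sum Σ(x_i·y_{i+1} − x_{i+1}·y_i):
  i=1: -3.6235·-3.4835 − -1.7112·0.7017 = +13.8233 (running +13.8233)
  i=2: -1.7112·-0.8705 − 2.9688·-3.4835 = +11.8313 (running +25.6546)
  i=3: 2.9688·0.7017 − -3.6235·-0.8705 = -1.0709 (running +24.5837)
Area = |Σ|/2 = |24.5837|/2 = 12.2918

Area at t=0.475: 12.2918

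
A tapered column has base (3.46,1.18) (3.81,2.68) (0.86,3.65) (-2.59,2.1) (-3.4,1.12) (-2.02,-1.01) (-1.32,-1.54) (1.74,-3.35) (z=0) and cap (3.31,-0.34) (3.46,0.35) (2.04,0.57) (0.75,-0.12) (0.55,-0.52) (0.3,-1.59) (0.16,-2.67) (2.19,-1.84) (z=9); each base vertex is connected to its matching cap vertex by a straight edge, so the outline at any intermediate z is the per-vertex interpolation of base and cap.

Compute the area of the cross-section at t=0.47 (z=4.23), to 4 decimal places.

Area at t=0.47: 16.7274

Cross-section at t=0.47: each vertex is (1-t)·p0[i] + t·p1[i].
  v1: (1-0.47)·(3.46,1.18) + 0.47·(3.31,-0.34) = (3.3895,0.4656)
  v2: (1-0.47)·(3.81,2.68) + 0.47·(3.46,0.35) = (3.6455,1.5849)
  v3: (1-0.47)·(0.86,3.65) + 0.47·(2.04,0.57) = (1.4146,2.2024)
  v4: (1-0.47)·(-2.59,2.1) + 0.47·(0.75,-0.12) = (-1.0202,1.0566)
  v5: (1-0.47)·(-3.4,1.12) + 0.47·(0.55,-0.52) = (-1.5435,0.3492)
  v6: (1-0.47)·(-2.02,-1.01) + 0.47·(0.3,-1.59) = (-0.9296,-1.2826)
  v7: (1-0.47)·(-1.32,-1.54) + 0.47·(0.16,-2.67) = (-0.6244,-2.0711)
  v8: (1-0.47)·(1.74,-3.35) + 0.47·(2.19,-1.84) = (1.9515,-2.6403)
Shoelace sum Σ(x_i·y_{i+1} − x_{i+1}·y_i):
  i=1: 3.3895·1.5849 − 3.6455·0.4656 = +3.6747 (running +3.6747)
  i=2: 3.6455·2.2024 − 1.4146·1.5849 = +5.7868 (running +9.4615)
  i=3: 1.4146·1.0566 − -1.0202·2.2024 = +3.7416 (running +13.2031)
  i=4: -1.0202·0.3492 − -1.5435·1.0566 = +1.2746 (running +14.4777)
  i=5: -1.5435·-1.2826 − -0.9296·0.3492 = +2.3043 (running +16.7820)
  i=6: -0.9296·-2.0711 − -0.6244·-1.2826 = +1.1244 (running +17.9064)
  i=7: -0.6244·-2.6403 − 1.9515·-2.0711 = +5.6904 (running +23.5968)
  i=8: 1.9515·0.4656 − 3.3895·-2.6403 = +9.8579 (running +33.4547)
Area = |Σ|/2 = |33.4547|/2 = 16.7274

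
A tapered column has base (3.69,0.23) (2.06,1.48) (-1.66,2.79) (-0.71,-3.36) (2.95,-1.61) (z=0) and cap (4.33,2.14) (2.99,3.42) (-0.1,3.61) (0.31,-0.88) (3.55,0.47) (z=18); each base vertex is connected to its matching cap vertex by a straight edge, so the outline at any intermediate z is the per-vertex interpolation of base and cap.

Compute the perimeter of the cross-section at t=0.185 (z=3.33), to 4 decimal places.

Cross-section at t=0.185: each vertex is (1-t)·p0[i] + t·p1[i].
  v1: (1-0.185)·(3.69,0.23) + 0.185·(4.33,2.14) = (3.8084,0.5834)
  v2: (1-0.185)·(2.06,1.48) + 0.185·(2.99,3.42) = (2.2321,1.8389)
  v3: (1-0.185)·(-1.66,2.79) + 0.185·(-0.1,3.61) = (-1.3714,2.9417)
  v4: (1-0.185)·(-0.71,-3.36) + 0.185·(0.31,-0.88) = (-0.5213,-2.9012)
  v5: (1-0.185)·(2.95,-1.61) + 0.185·(3.55,0.47) = (3.0610,-1.2252)
Perimeter = Σ |v_{i+1} − v_i|:
  edge 1→2: √(-1.5763² + 1.2555²) = 2.0153 (running 2.0153)
  edge 2→3: √(-3.6034² + 1.1028²) = 3.7684 (running 5.7837)
  edge 3→4: √(0.8501² + -5.8429²) = 5.9044 (running 11.6881)
  edge 4→5: √(3.5823² + 1.6760²) = 3.9550 (running 15.6431)
  edge 5→1: √(0.7474² + 1.8085²) = 1.9569 (running 17.6000)
Perimeter = 17.6000

Perimeter at t=0.185: 17.6000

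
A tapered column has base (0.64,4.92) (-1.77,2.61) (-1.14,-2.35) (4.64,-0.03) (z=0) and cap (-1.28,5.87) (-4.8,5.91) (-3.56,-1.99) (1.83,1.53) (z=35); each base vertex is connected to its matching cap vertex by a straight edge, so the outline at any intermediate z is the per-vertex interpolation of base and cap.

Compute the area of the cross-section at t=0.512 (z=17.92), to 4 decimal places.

Cross-section at t=0.512: each vertex is (1-t)·p0[i] + t·p1[i].
  v1: (1-0.512)·(0.64,4.92) + 0.512·(-1.28,5.87) = (-0.3430,5.4064)
  v2: (1-0.512)·(-1.77,2.61) + 0.512·(-4.8,5.91) = (-3.3214,4.2996)
  v3: (1-0.512)·(-1.14,-2.35) + 0.512·(-3.56,-1.99) = (-2.3790,-2.1657)
  v4: (1-0.512)·(4.64,-0.03) + 0.512·(1.83,1.53) = (3.2013,0.7687)
Shoelace sum Σ(x_i·y_{i+1} − x_{i+1}·y_i):
  i=1: -0.3430·4.2996 − -3.3214·5.4064 = +16.4817 (running +16.4817)
  i=2: -3.3214·-2.1657 − -2.3790·4.2996 = +17.4219 (running +33.9036)
  i=3: -2.3790·0.7687 − 3.2013·-2.1657 = +5.1041 (running +39.0077)
  i=4: 3.2013·5.4064 − -0.3430·0.7687 = +17.5711 (running +56.5788)
Area = |Σ|/2 = |56.5788|/2 = 28.2894

Area at t=0.512: 28.2894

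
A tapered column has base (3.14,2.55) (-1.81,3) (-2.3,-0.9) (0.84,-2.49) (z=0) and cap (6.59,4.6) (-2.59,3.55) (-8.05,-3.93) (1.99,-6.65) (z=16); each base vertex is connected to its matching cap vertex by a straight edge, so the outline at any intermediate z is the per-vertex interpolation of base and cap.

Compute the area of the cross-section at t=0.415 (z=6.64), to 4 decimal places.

Area at t=0.415: 44.0518

Cross-section at t=0.415: each vertex is (1-t)·p0[i] + t·p1[i].
  v1: (1-0.415)·(3.14,2.55) + 0.415·(6.59,4.6) = (4.5717,3.4007)
  v2: (1-0.415)·(-1.81,3) + 0.415·(-2.59,3.55) = (-2.1337,3.2283)
  v3: (1-0.415)·(-2.3,-0.9) + 0.415·(-8.05,-3.93) = (-4.6863,-2.1574)
  v4: (1-0.415)·(0.84,-2.49) + 0.415·(1.99,-6.65) = (1.3173,-4.2164)
Shoelace sum Σ(x_i·y_{i+1} − x_{i+1}·y_i):
  i=1: 4.5717·3.2283 − -2.1337·3.4007 = +22.0149 (running +22.0149)
  i=2: -2.1337·-2.1574 − -4.6863·3.2283 = +19.7317 (running +41.7467)
  i=3: -4.6863·-4.2164 − 1.3173·-2.1574 = +22.6010 (running +64.3477)
  i=4: 1.3173·3.4007 − 4.5717·-4.2164 = +23.7560 (running +88.1036)
Area = |Σ|/2 = |88.1036|/2 = 44.0518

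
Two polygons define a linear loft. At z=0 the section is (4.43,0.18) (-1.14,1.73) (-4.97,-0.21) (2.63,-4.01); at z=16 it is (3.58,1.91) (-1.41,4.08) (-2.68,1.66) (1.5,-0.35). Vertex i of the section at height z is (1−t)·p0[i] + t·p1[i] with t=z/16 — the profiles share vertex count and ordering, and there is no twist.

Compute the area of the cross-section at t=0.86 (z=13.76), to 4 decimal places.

Area at t=0.86: 15.8625

Cross-section at t=0.86: each vertex is (1-t)·p0[i] + t·p1[i].
  v1: (1-0.86)·(4.43,0.18) + 0.86·(3.58,1.91) = (3.6990,1.6678)
  v2: (1-0.86)·(-1.14,1.73) + 0.86·(-1.41,4.08) = (-1.3722,3.7510)
  v3: (1-0.86)·(-4.97,-0.21) + 0.86·(-2.68,1.66) = (-3.0006,1.3982)
  v4: (1-0.86)·(2.63,-4.01) + 0.86·(1.5,-0.35) = (1.6582,-0.8624)
Shoelace sum Σ(x_i·y_{i+1} − x_{i+1}·y_i):
  i=1: 3.6990·3.7510 − -1.3722·1.6678 = +16.1635 (running +16.1635)
  i=2: -1.3722·1.3982 − -3.0006·3.7510 = +9.3366 (running +25.5001)
  i=3: -3.0006·-0.8624 − 1.6582·1.3982 = +0.2692 (running +25.7694)
  i=4: 1.6582·1.6678 − 3.6990·-0.8624 = +5.9556 (running +31.7249)
Area = |Σ|/2 = |31.7249|/2 = 15.8625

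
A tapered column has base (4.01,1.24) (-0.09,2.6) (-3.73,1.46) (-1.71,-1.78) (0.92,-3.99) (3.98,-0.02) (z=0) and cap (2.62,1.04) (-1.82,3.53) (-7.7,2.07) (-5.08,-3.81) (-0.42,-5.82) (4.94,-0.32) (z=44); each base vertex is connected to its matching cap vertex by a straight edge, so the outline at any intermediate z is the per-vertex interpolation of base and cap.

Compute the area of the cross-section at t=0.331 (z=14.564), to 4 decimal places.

Area at t=0.331: 40.5229

Cross-section at t=0.331: each vertex is (1-t)·p0[i] + t·p1[i].
  v1: (1-0.331)·(4.01,1.24) + 0.331·(2.62,1.04) = (3.5499,1.1738)
  v2: (1-0.331)·(-0.09,2.6) + 0.331·(-1.82,3.53) = (-0.6626,2.9078)
  v3: (1-0.331)·(-3.73,1.46) + 0.331·(-7.7,2.07) = (-5.0441,1.6619)
  v4: (1-0.331)·(-1.71,-1.78) + 0.331·(-5.08,-3.81) = (-2.8255,-2.4519)
  v5: (1-0.331)·(0.92,-3.99) + 0.331·(-0.42,-5.82) = (0.4765,-4.5957)
  v6: (1-0.331)·(3.98,-0.02) + 0.331·(4.94,-0.32) = (4.2978,-0.1193)
Shoelace sum Σ(x_i·y_{i+1} − x_{i+1}·y_i):
  i=1: 3.5499·2.9078 − -0.6626·1.1738 = +11.1003 (running +11.1003)
  i=2: -0.6626·1.6619 − -5.0441·2.9078 = +13.5661 (running +24.6664)
  i=3: -5.0441·-2.4519 − -2.8255·1.6619 = +17.0634 (running +41.7298)
  i=4: -2.8255·-4.5957 − 0.4765·-2.4519 = +14.1533 (running +55.8831)
  i=5: 0.4765·-0.1193 − 4.2978·-4.5957 = +19.6945 (running +75.5776)
  i=6: 4.2978·1.1738 − 3.5499·-0.1193 = +5.4682 (running +81.0458)
Area = |Σ|/2 = |81.0458|/2 = 40.5229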